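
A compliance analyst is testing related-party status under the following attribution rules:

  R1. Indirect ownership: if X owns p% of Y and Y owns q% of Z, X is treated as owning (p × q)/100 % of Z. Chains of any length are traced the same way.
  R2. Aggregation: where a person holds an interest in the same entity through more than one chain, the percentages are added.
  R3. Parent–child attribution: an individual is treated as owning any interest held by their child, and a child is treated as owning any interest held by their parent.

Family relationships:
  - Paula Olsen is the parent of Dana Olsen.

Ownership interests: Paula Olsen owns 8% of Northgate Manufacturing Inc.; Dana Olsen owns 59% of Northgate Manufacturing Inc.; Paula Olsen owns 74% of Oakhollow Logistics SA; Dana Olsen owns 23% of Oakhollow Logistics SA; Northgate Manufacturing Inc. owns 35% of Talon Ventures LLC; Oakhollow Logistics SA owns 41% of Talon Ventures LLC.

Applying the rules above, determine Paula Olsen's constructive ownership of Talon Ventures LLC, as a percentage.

63.22%

By parent–child attribution (R3), Paula Olsen is treated as also owning Dana Olsen's interest in Northgate Manufacturing Inc, giving 8% + 59% = 67%.
By parent–child attribution (R3), Paula Olsen is treated as also owning Dana Olsen's interest in Oakhollow Logistics SA, giving 74% + 23% = 97%.
Chain via Northgate Manufacturing Inc. (R1): 67% × 35% = 23.45% of Talon Ventures LLC.
Chain via Oakhollow Logistics SA (R1): 97% × 41% = 39.77% of Talon Ventures LLC.
Aggregating (R2): 23.45% + 39.77% = 63.22%.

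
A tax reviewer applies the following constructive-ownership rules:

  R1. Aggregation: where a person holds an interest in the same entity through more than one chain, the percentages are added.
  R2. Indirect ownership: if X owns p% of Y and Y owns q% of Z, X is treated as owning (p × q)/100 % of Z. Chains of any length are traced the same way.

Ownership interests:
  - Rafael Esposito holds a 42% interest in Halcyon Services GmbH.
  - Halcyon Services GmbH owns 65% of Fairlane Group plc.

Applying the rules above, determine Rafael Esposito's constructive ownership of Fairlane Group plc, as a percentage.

Chain via Halcyon Services GmbH (R2): 42% × 65% = 27.3% of Fairlane Group plc.

27.3%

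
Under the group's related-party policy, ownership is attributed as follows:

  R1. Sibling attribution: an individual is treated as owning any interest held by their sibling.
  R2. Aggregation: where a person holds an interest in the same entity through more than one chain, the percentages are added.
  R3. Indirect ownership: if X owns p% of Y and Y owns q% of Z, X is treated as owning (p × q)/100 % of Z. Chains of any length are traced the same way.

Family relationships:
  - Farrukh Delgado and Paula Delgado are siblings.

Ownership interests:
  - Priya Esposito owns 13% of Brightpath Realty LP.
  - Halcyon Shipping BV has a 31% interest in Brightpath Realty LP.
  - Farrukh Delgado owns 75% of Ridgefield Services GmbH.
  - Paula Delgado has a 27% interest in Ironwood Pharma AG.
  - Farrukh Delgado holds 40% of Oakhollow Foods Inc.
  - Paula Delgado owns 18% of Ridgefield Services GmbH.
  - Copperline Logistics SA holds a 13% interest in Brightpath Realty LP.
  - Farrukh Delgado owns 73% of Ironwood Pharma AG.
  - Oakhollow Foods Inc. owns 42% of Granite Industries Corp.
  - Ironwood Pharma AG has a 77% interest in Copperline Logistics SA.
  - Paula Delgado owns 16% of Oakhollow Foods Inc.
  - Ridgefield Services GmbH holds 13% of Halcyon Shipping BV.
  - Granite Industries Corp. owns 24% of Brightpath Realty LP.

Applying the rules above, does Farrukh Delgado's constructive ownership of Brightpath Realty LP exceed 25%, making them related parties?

By sibling attribution (R1), Farrukh Delgado is treated as also owning Paula Delgado's interest in Ironwood Pharma AG, giving 73% + 27% = 100%.
By sibling attribution (R1), Farrukh Delgado is treated as also owning Paula Delgado's interest in Ridgefield Services GmbH, giving 75% + 18% = 93%.
By sibling attribution (R1), Farrukh Delgado is treated as also owning Paula Delgado's interest in Oakhollow Foods Inc, giving 40% + 16% = 56%.
Chain via Ironwood Pharma AG → Copperline Logistics SA (R3): 100% × 77% × 13% = 10.01% of Brightpath Realty LP.
Chain via Ridgefield Services GmbH → Halcyon Shipping BV (R3): 93% × 13% × 31% = 3.7479% of Brightpath Realty LP.
Chain via Oakhollow Foods Inc. → Granite Industries Corp. (R3): 56% × 42% × 24% = 5.6448% of Brightpath Realty LP.
Aggregating (R2): 10.01% + 3.7479% + 5.6448% = 19.4027%.
19.4027% does not exceed the 25% threshold, so Farrukh is not a related party to Brightpath Realty LP.

No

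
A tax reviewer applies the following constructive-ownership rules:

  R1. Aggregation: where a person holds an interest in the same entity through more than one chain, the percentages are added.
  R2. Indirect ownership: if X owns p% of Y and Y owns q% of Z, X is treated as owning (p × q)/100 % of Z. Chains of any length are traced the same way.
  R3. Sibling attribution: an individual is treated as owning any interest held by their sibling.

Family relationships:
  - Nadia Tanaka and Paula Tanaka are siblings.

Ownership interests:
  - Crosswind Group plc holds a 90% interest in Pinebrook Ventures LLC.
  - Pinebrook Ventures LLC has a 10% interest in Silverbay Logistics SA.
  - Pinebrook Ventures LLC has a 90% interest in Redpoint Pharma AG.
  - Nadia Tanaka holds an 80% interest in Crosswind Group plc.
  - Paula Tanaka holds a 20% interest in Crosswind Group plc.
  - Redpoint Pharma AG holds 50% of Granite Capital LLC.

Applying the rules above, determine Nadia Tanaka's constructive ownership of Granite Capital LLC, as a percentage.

40.5%

By sibling attribution (R3), Nadia Tanaka is treated as also owning Paula Tanaka's interest in Crosswind Group plc, giving 80% + 20% = 100%.
Chain via Crosswind Group plc → Pinebrook Ventures LLC → Redpoint Pharma AG (R2): 100% × 90% × 90% × 50% = 40.5% of Granite Capital LLC.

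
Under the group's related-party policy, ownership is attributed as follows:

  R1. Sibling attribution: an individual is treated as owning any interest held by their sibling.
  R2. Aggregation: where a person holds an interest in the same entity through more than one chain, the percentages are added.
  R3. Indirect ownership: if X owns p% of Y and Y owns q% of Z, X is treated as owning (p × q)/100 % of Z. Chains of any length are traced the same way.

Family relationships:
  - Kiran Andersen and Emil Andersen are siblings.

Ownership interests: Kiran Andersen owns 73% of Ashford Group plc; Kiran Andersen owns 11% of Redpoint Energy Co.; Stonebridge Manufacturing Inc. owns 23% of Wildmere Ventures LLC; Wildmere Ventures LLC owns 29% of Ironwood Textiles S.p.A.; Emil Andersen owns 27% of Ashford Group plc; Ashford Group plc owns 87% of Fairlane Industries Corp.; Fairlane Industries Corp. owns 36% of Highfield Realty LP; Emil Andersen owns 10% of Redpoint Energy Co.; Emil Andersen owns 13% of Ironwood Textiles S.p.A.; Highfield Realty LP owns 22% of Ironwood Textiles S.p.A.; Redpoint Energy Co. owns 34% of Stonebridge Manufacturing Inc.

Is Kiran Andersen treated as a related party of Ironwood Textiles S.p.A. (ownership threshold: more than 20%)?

Yes

By sibling attribution (R1), Kiran Andersen is treated as also owning Emil Andersen's interest in Ashford Group plc, giving 73% + 27% = 100%.
By sibling attribution (R1), Kiran Andersen is treated as also owning Emil Andersen's interest in Redpoint Energy Co, giving 11% + 10% = 21%.
By sibling attribution (R1), Kiran Andersen is treated as owning Emil Andersen's 13% interest in Ironwood Textiles S.p.A.
Chain via Ashford Group plc → Fairlane Industries Corp. → Highfield Realty LP (R3): 100% × 87% × 36% × 22% = 6.8904% of Ironwood Textiles S.p.A.
Chain via Redpoint Energy Co. → Stonebridge Manufacturing Inc. → Wildmere Ventures LLC (R3): 21% × 34% × 23% × 29% = 0.476238% of Ironwood Textiles S.p.A.
Direct interest in Ironwood Textiles S.p.A: 13%.
Aggregating (R2): 6.8904% + 0.476238% + 13% = 20.366638%.
20.366638% exceeds the 20% threshold, so Kiran is a related party to Ironwood Textiles S.p.A.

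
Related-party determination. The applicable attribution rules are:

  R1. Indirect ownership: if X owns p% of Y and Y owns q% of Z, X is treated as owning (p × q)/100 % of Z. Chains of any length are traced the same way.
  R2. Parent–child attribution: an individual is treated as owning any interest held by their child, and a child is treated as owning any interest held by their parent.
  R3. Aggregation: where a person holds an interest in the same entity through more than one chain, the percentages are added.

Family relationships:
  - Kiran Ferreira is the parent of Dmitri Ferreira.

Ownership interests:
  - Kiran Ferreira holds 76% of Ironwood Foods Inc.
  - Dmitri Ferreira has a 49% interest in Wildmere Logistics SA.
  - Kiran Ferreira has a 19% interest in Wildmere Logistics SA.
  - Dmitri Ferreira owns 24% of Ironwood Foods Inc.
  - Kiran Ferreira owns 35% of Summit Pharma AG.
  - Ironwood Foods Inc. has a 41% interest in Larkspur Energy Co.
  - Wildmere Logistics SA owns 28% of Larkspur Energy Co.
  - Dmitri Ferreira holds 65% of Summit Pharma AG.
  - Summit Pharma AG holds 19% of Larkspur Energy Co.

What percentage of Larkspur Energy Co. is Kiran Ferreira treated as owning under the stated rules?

79.04%

By parent–child attribution (R2), Kiran Ferreira is treated as also owning Dmitri Ferreira's interest in Wildmere Logistics SA, giving 19% + 49% = 68%.
By parent–child attribution (R2), Kiran Ferreira is treated as also owning Dmitri Ferreira's interest in Summit Pharma AG, giving 35% + 65% = 100%.
By parent–child attribution (R2), Kiran Ferreira is treated as also owning Dmitri Ferreira's interest in Ironwood Foods Inc, giving 76% + 24% = 100%.
Chain via Wildmere Logistics SA (R1): 68% × 28% = 19.04% of Larkspur Energy Co.
Chain via Summit Pharma AG (R1): 100% × 19% = 19% of Larkspur Energy Co.
Chain via Ironwood Foods Inc. (R1): 100% × 41% = 41% of Larkspur Energy Co.
Aggregating (R3): 19.04% + 19% + 41% = 79.04%.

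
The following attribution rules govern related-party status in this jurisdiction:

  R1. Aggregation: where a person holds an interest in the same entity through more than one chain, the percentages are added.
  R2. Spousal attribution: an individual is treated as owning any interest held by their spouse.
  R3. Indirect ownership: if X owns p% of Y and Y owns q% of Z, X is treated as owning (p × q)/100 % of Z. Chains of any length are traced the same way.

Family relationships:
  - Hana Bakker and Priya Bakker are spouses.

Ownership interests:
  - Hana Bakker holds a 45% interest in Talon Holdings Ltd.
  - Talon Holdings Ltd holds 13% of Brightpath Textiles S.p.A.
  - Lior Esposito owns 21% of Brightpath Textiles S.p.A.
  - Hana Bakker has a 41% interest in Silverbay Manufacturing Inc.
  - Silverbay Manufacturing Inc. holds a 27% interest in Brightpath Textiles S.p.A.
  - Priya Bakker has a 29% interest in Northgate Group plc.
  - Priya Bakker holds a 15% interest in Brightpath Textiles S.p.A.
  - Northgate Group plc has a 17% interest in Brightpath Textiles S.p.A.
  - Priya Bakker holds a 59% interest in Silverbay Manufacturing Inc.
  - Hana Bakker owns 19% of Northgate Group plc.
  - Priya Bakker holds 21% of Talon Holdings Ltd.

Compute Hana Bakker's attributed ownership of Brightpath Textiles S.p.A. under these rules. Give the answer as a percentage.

By spousal attribution (R2), Hana Bakker is treated as also owning Priya Bakker's interest in Silverbay Manufacturing Inc, giving 41% + 59% = 100%.
By spousal attribution (R2), Hana Bakker is treated as also owning Priya Bakker's interest in Talon Holdings Ltd, giving 45% + 21% = 66%.
By spousal attribution (R2), Hana Bakker is treated as also owning Priya Bakker's interest in Northgate Group plc, giving 19% + 29% = 48%.
By spousal attribution (R2), Hana Bakker is treated as owning Priya Bakker's 15% interest in Brightpath Textiles S.p.A.
Chain via Silverbay Manufacturing Inc. (R3): 100% × 27% = 27% of Brightpath Textiles S.p.A.
Chain via Talon Holdings Ltd (R3): 66% × 13% = 8.58% of Brightpath Textiles S.p.A.
Chain via Northgate Group plc (R3): 48% × 17% = 8.16% of Brightpath Textiles S.p.A.
Direct interest in Brightpath Textiles S.p.A: 15%.
Aggregating (R1): 27% + 8.58% + 8.16% + 15% = 58.74%.

58.74%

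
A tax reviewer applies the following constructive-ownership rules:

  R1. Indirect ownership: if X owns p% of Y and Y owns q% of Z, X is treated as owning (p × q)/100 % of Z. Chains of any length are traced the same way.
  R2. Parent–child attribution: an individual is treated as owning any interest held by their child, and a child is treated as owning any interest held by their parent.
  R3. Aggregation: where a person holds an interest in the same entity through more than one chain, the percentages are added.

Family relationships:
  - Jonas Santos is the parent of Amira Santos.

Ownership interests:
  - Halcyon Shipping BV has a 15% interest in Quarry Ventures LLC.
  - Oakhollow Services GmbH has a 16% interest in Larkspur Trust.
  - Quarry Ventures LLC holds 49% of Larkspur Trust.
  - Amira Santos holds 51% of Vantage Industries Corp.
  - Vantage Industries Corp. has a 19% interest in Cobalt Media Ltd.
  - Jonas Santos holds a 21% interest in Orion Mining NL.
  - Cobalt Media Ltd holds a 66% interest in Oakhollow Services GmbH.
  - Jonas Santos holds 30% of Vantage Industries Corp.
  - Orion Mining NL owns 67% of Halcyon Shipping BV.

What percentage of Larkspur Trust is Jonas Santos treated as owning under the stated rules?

2.659329%

By parent–child attribution (R2), Jonas Santos is treated as also owning Amira Santos's interest in Vantage Industries Corp, giving 30% + 51% = 81%.
Chain via Orion Mining NL → Halcyon Shipping BV → Quarry Ventures LLC (R1): 21% × 67% × 15% × 49% = 1.034145% of Larkspur Trust.
Chain via Vantage Industries Corp. → Cobalt Media Ltd → Oakhollow Services GmbH (R1): 81% × 19% × 66% × 16% = 1.625184% of Larkspur Trust.
Aggregating (R3): 1.034145% + 1.625184% = 2.659329%.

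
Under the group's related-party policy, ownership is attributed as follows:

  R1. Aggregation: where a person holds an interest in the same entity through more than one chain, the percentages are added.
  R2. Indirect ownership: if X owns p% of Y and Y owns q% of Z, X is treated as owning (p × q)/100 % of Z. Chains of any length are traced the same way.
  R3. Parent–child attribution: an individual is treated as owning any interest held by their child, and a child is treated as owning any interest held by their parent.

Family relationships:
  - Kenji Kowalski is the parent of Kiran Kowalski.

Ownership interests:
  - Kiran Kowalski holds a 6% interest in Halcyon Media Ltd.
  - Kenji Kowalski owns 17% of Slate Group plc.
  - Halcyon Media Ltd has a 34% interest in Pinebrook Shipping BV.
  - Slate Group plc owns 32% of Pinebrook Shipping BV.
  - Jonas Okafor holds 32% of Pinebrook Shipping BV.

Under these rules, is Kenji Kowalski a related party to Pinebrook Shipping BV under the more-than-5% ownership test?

By parent–child attribution (R3), Kenji Kowalski is treated as owning Kiran Kowalski's 6% interest in Halcyon Media Ltd.
Chain via Slate Group plc (R2): 17% × 32% = 5.44% of Pinebrook Shipping BV.
Chain via Halcyon Media Ltd (R2): 6% × 34% = 2.04% of Pinebrook Shipping BV.
Aggregating (R1): 5.44% + 2.04% = 7.48%.
7.48% exceeds the 5% threshold, so Kenji is a related party to Pinebrook Shipping BV.

Yes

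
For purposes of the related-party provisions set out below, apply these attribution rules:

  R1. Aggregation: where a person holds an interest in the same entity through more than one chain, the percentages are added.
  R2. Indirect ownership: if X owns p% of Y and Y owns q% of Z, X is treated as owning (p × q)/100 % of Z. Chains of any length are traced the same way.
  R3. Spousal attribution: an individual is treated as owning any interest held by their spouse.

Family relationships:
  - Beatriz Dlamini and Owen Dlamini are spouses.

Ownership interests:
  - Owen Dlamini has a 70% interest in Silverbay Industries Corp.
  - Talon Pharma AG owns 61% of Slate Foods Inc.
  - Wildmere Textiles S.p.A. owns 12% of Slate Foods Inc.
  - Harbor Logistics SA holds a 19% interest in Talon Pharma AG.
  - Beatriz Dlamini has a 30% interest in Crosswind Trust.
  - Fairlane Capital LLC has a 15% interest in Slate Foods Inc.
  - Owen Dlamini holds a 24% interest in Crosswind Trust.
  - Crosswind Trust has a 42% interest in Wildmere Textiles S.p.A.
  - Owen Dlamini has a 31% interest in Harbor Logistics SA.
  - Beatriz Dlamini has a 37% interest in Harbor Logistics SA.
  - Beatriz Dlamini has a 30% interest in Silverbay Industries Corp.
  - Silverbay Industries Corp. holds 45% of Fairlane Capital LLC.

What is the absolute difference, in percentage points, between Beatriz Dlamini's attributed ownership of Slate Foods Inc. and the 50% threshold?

32.6472

By spousal attribution (R3), Beatriz Dlamini is treated as also owning Owen Dlamini's interest in Crosswind Trust, giving 30% + 24% = 54%.
By spousal attribution (R3), Beatriz Dlamini is treated as also owning Owen Dlamini's interest in Harbor Logistics SA, giving 37% + 31% = 68%.
By spousal attribution (R3), Beatriz Dlamini is treated as also owning Owen Dlamini's interest in Silverbay Industries Corp, giving 30% + 70% = 100%.
Chain via Crosswind Trust → Wildmere Textiles S.p.A. (R2): 54% × 42% × 12% = 2.7216% of Slate Foods Inc.
Chain via Harbor Logistics SA → Talon Pharma AG (R2): 68% × 19% × 61% = 7.8812% of Slate Foods Inc.
Chain via Silverbay Industries Corp. → Fairlane Capital LLC (R2): 100% × 45% × 15% = 6.75% of Slate Foods Inc.
Aggregating (R1): 2.7216% + 7.8812% + 6.75% = 17.3528%.
17.3528% falls short of the 50% threshold by 32.6472 percentage points.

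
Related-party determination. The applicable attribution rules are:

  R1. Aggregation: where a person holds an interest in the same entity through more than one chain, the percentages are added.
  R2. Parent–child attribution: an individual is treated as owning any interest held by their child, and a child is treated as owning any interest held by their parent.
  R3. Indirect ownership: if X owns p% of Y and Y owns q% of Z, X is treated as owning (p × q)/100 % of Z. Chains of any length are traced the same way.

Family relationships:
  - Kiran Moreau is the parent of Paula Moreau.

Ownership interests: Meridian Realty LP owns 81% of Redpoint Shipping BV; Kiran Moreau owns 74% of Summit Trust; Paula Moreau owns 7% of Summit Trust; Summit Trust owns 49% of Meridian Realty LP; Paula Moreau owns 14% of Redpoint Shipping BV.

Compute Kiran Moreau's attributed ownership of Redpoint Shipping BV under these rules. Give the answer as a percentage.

46.1489%

By parent–child attribution (R2), Kiran Moreau is treated as also owning Paula Moreau's interest in Summit Trust, giving 74% + 7% = 81%.
By parent–child attribution (R2), Kiran Moreau is treated as owning Paula Moreau's 14% interest in Redpoint Shipping BV.
Chain via Summit Trust → Meridian Realty LP (R3): 81% × 49% × 81% = 32.1489% of Redpoint Shipping BV.
Direct interest in Redpoint Shipping BV: 14%.
Aggregating (R1): 32.1489% + 14% = 46.1489%.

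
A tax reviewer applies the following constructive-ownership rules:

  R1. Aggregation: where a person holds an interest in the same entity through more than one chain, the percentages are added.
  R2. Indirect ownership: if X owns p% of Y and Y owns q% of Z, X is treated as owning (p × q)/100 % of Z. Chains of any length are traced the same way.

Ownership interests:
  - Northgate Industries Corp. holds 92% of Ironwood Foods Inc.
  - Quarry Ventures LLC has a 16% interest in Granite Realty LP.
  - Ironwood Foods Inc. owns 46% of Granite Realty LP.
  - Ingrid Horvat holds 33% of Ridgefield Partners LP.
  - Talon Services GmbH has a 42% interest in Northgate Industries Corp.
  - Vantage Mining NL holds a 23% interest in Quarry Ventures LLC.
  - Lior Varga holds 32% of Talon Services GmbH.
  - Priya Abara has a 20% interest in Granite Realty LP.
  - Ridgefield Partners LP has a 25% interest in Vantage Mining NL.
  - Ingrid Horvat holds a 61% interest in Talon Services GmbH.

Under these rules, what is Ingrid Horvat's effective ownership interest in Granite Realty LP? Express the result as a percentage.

11.145984%

Chain via Ridgefield Partners LP → Vantage Mining NL → Quarry Ventures LLC (R2): 33% × 25% × 23% × 16% = 0.3036% of Granite Realty LP.
Chain via Talon Services GmbH → Northgate Industries Corp. → Ironwood Foods Inc. (R2): 61% × 42% × 92% × 46% = 10.842384% of Granite Realty LP.
Aggregating (R1): 0.3036% + 10.842384% = 11.145984%.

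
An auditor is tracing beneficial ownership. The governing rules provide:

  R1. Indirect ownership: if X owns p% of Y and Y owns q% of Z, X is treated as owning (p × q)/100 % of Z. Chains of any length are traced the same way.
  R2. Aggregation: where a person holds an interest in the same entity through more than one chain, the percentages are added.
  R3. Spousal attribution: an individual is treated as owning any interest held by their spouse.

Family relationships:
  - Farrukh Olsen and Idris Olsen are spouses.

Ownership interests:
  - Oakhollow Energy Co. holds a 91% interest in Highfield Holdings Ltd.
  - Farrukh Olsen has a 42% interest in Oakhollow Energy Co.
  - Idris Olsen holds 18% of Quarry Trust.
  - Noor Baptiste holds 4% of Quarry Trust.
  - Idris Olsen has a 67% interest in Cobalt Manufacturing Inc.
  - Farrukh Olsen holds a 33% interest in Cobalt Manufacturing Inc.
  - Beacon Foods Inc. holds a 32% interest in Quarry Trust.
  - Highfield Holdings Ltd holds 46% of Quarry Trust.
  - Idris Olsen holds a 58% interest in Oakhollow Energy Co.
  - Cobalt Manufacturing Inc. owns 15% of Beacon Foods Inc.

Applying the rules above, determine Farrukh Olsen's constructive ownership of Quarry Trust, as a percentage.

By spousal attribution (R3), Farrukh Olsen is treated as also owning Idris Olsen's interest in Cobalt Manufacturing Inc, giving 33% + 67% = 100%.
By spousal attribution (R3), Farrukh Olsen is treated as also owning Idris Olsen's interest in Oakhollow Energy Co, giving 42% + 58% = 100%.
By spousal attribution (R3), Farrukh Olsen is treated as owning Idris Olsen's 18% interest in Quarry Trust.
Chain via Cobalt Manufacturing Inc. → Beacon Foods Inc. (R1): 100% × 15% × 32% = 4.8% of Quarry Trust.
Chain via Oakhollow Energy Co. → Highfield Holdings Ltd (R1): 100% × 91% × 46% = 41.86% of Quarry Trust.
Direct interest in Quarry Trust: 18%.
Aggregating (R2): 4.8% + 41.86% + 18% = 64.66%.

64.66%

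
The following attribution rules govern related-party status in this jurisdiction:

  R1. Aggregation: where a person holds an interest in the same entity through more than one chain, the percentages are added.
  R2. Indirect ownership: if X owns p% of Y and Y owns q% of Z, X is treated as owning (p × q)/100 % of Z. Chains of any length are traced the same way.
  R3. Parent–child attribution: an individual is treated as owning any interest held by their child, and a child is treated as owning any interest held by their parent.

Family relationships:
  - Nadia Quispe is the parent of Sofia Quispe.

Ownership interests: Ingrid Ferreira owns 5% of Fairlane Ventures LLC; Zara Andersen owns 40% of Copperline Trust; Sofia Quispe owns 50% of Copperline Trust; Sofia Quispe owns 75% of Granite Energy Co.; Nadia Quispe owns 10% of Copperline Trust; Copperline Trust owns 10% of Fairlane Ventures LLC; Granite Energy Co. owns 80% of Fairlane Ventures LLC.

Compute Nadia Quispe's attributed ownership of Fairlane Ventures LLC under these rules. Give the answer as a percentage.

66%

By parent–child attribution (R3), Nadia Quispe is treated as also owning Sofia Quispe's interest in Copperline Trust, giving 10% + 50% = 60%.
By parent–child attribution (R3), Nadia Quispe is treated as owning Sofia Quispe's 75% interest in Granite Energy Co.
Chain via Copperline Trust (R2): 60% × 10% = 6% of Fairlane Ventures LLC.
Chain via Granite Energy Co. (R2): 75% × 80% = 60% of Fairlane Ventures LLC.
Aggregating (R1): 6% + 60% = 66%.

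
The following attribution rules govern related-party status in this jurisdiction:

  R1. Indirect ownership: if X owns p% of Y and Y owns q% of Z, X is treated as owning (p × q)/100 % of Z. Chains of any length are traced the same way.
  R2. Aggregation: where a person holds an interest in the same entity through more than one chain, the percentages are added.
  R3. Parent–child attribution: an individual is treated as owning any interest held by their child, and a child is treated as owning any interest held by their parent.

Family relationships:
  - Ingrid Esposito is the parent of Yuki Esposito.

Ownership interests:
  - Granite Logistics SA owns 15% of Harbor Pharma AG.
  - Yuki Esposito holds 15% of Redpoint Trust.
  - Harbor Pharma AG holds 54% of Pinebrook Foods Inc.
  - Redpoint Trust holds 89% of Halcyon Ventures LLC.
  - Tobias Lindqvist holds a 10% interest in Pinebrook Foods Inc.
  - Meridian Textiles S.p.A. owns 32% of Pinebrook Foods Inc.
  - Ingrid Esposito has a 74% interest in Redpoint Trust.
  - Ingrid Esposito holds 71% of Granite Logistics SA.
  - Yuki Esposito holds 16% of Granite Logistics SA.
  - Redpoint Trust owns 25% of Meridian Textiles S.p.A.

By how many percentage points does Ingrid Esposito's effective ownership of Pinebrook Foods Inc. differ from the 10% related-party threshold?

4.167

By parent–child attribution (R3), Ingrid Esposito is treated as also owning Yuki Esposito's interest in Granite Logistics SA, giving 71% + 16% = 87%.
By parent–child attribution (R3), Ingrid Esposito is treated as also owning Yuki Esposito's interest in Redpoint Trust, giving 74% + 15% = 89%.
Chain via Granite Logistics SA → Harbor Pharma AG (R1): 87% × 15% × 54% = 7.047% of Pinebrook Foods Inc.
Chain via Redpoint Trust → Meridian Textiles S.p.A. (R1): 89% × 25% × 32% = 7.12% of Pinebrook Foods Inc.
Aggregating (R2): 7.047% + 7.12% = 14.167%.
14.167% exceeds the 10% threshold by 4.167 percentage points.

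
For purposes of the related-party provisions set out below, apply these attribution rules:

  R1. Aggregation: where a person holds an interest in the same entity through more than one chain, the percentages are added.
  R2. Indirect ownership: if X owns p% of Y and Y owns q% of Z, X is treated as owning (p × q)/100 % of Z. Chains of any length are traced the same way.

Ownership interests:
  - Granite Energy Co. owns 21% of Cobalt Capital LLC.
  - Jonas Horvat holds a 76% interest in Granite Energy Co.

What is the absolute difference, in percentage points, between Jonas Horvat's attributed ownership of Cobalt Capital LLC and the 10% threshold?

Chain via Granite Energy Co. (R2): 76% × 21% = 15.96% of Cobalt Capital LLC.
15.96% exceeds the 10% threshold by 5.96 percentage points.

5.96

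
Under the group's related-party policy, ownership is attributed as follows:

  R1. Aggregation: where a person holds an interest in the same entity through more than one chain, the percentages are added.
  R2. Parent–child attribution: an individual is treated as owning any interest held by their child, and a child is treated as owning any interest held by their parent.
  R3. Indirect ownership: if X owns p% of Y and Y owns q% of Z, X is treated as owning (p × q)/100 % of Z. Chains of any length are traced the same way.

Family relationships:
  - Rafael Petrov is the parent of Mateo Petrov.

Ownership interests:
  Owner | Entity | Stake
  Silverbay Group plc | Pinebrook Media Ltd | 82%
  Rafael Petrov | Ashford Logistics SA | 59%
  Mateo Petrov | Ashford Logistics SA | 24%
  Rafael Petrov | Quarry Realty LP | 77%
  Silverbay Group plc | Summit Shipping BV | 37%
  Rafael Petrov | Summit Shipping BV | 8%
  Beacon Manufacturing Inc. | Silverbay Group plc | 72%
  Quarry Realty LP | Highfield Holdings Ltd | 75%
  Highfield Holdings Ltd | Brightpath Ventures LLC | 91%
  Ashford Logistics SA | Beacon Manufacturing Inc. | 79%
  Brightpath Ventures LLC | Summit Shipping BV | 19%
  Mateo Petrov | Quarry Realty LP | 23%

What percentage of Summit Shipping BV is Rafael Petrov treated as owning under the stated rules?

38.435348%

By parent–child attribution (R2), Rafael Petrov is treated as also owning Mateo Petrov's interest in Quarry Realty LP, giving 77% + 23% = 100%.
By parent–child attribution (R2), Rafael Petrov is treated as also owning Mateo Petrov's interest in Ashford Logistics SA, giving 59% + 24% = 83%.
Chain via Quarry Realty LP → Highfield Holdings Ltd → Brightpath Ventures LLC (R3): 100% × 75% × 91% × 19% = 12.9675% of Summit Shipping BV.
Chain via Ashford Logistics SA → Beacon Manufacturing Inc. → Silverbay Group plc (R3): 83% × 79% × 72% × 37% = 17.467848% of Summit Shipping BV.
Direct interest in Summit Shipping BV: 8%.
Aggregating (R1): 12.9675% + 17.467848% + 8% = 38.435348%.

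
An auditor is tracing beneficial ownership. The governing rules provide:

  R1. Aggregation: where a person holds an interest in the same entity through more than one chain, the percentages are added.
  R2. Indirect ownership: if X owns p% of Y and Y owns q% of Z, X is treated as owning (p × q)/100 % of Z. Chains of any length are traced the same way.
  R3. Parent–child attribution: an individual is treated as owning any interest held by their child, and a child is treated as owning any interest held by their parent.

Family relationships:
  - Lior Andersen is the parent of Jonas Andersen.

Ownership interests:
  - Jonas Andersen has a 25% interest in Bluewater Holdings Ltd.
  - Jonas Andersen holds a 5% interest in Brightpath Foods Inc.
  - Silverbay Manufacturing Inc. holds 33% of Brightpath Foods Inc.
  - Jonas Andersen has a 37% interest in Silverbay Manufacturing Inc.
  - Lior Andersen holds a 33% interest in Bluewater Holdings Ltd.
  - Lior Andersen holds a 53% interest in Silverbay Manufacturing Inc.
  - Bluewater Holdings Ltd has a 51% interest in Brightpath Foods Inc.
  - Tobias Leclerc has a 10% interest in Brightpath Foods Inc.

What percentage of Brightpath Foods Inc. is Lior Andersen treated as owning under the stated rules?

64.28%

By parent–child attribution (R3), Lior Andersen is treated as also owning Jonas Andersen's interest in Silverbay Manufacturing Inc, giving 53% + 37% = 90%.
By parent–child attribution (R3), Lior Andersen is treated as also owning Jonas Andersen's interest in Bluewater Holdings Ltd, giving 33% + 25% = 58%.
By parent–child attribution (R3), Lior Andersen is treated as owning Jonas Andersen's 5% interest in Brightpath Foods Inc.
Chain via Silverbay Manufacturing Inc. (R2): 90% × 33% = 29.7% of Brightpath Foods Inc.
Chain via Bluewater Holdings Ltd (R2): 58% × 51% = 29.58% of Brightpath Foods Inc.
Direct interest in Brightpath Foods Inc: 5%.
Aggregating (R1): 29.7% + 29.58% + 5% = 64.28%.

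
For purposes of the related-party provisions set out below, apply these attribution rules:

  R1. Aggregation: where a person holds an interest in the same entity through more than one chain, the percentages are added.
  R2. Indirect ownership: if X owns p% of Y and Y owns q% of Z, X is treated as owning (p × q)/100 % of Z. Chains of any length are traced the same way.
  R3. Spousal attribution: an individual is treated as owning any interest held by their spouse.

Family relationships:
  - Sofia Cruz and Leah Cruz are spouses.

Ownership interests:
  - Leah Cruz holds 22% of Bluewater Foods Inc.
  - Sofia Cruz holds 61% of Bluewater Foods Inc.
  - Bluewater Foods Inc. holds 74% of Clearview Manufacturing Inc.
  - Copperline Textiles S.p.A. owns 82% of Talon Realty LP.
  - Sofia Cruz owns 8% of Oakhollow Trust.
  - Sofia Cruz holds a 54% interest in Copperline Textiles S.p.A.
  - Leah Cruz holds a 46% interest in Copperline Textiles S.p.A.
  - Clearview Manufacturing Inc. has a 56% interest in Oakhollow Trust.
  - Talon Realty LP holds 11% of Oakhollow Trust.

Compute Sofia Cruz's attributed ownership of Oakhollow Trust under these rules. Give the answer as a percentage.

By spousal attribution (R3), Sofia Cruz is treated as also owning Leah Cruz's interest in Bluewater Foods Inc, giving 61% + 22% = 83%.
By spousal attribution (R3), Sofia Cruz is treated as also owning Leah Cruz's interest in Copperline Textiles S.p.A, giving 54% + 46% = 100%.
Chain via Bluewater Foods Inc. → Clearview Manufacturing Inc. (R2): 83% × 74% × 56% = 34.3952% of Oakhollow Trust.
Chain via Copperline Textiles S.p.A. → Talon Realty LP (R2): 100% × 82% × 11% = 9.02% of Oakhollow Trust.
Direct interest in Oakhollow Trust: 8%.
Aggregating (R1): 34.3952% + 9.02% + 8% = 51.4152%.

51.4152%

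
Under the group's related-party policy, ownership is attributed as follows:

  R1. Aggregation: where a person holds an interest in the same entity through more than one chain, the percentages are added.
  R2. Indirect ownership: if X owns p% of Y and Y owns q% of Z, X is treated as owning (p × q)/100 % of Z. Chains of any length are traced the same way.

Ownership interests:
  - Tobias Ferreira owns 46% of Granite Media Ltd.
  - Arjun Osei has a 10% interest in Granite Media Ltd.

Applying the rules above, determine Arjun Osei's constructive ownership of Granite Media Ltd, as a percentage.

10%

Direct interest in Granite Media Ltd: 10%.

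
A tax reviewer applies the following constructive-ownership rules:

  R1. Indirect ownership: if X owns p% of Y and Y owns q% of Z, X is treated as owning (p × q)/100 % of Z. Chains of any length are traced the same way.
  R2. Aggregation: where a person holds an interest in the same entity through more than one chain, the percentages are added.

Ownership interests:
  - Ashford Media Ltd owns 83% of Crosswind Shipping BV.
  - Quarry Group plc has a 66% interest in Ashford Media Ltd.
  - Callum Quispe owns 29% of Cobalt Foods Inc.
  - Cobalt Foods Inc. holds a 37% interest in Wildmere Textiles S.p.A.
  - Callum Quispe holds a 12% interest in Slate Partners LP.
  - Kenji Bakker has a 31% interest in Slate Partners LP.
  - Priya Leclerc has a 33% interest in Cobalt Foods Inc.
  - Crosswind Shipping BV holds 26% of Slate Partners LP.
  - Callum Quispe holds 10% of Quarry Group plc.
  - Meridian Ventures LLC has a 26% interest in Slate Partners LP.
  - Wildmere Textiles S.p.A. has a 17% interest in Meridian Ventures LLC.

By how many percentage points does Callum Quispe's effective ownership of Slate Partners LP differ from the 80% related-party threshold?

66.101454

Chain via Quarry Group plc → Ashford Media Ltd → Crosswind Shipping BV (R1): 10% × 66% × 83% × 26% = 1.42428% of Slate Partners LP.
Chain via Cobalt Foods Inc. → Wildmere Textiles S.p.A. → Meridian Ventures LLC (R1): 29% × 37% × 17% × 26% = 0.474266% of Slate Partners LP.
Direct interest in Slate Partners LP: 12%.
Aggregating (R2): 1.42428% + 0.474266% + 12% = 13.898546%.
13.898546% falls short of the 80% threshold by 66.101454 percentage points.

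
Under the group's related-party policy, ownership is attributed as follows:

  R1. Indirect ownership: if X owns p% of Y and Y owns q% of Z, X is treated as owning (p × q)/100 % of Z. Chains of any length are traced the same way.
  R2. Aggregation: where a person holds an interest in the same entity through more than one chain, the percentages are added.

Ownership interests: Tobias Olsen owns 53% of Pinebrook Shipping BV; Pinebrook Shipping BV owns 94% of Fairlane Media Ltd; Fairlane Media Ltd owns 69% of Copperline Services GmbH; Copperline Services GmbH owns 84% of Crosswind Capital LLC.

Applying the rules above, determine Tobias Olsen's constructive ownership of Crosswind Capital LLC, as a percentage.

28.875672%

Chain via Pinebrook Shipping BV → Fairlane Media Ltd → Copperline Services GmbH (R1): 53% × 94% × 69% × 84% = 28.875672% of Crosswind Capital LLC.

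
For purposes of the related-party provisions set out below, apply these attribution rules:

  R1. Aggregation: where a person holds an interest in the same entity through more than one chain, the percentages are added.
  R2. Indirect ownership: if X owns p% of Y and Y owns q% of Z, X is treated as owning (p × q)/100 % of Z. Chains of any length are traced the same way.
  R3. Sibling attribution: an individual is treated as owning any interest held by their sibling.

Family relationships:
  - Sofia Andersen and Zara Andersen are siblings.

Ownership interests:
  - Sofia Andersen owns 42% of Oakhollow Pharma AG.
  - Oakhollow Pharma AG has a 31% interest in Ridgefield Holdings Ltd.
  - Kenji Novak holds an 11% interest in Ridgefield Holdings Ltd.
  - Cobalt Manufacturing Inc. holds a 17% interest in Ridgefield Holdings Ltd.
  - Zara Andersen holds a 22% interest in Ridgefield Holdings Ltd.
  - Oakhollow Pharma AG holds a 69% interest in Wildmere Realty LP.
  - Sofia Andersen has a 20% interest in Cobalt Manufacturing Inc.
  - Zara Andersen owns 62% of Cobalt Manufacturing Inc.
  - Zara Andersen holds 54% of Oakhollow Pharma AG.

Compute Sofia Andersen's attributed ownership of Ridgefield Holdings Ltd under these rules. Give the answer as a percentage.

65.7%

By sibling attribution (R3), Sofia Andersen is treated as also owning Zara Andersen's interest in Oakhollow Pharma AG, giving 42% + 54% = 96%.
By sibling attribution (R3), Sofia Andersen is treated as also owning Zara Andersen's interest in Cobalt Manufacturing Inc, giving 20% + 62% = 82%.
By sibling attribution (R3), Sofia Andersen is treated as owning Zara Andersen's 22% interest in Ridgefield Holdings Ltd.
Chain via Oakhollow Pharma AG (R2): 96% × 31% = 29.76% of Ridgefield Holdings Ltd.
Chain via Cobalt Manufacturing Inc. (R2): 82% × 17% = 13.94% of Ridgefield Holdings Ltd.
Direct interest in Ridgefield Holdings Ltd: 22%.
Aggregating (R1): 29.76% + 13.94% + 22% = 65.7%.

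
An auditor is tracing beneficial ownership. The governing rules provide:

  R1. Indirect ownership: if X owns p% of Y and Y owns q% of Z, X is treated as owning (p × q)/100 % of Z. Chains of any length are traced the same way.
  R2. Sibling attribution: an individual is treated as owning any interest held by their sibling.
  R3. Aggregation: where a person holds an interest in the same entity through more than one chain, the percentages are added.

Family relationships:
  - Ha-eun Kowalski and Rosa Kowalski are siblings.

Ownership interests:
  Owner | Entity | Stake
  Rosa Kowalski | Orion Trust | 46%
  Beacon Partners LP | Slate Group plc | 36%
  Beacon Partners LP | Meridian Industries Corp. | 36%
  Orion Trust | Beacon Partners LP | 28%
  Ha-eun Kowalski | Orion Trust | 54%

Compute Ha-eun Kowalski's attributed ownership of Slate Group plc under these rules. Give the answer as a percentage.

By sibling attribution (R2), Ha-eun Kowalski is treated as also owning Rosa Kowalski's interest in Orion Trust, giving 54% + 46% = 100%.
Chain via Orion Trust → Beacon Partners LP (R1): 100% × 28% × 36% = 10.08% of Slate Group plc.

10.08%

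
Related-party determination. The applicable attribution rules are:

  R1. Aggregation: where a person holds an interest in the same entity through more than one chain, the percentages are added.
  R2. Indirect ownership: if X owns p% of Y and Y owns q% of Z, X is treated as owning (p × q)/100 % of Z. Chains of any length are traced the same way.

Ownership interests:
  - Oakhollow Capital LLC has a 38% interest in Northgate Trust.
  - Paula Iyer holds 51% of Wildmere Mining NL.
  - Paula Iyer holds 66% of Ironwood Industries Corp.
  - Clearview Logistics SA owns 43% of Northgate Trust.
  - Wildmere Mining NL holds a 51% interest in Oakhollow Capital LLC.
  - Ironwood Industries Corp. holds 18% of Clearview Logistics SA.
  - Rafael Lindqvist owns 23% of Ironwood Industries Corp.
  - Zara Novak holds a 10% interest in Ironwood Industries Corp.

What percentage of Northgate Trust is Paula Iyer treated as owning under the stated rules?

Chain via Wildmere Mining NL → Oakhollow Capital LLC (R2): 51% × 51% × 38% = 9.8838% of Northgate Trust.
Chain via Ironwood Industries Corp. → Clearview Logistics SA (R2): 66% × 18% × 43% = 5.1084% of Northgate Trust.
Aggregating (R1): 9.8838% + 5.1084% = 14.9922%.

14.9922%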